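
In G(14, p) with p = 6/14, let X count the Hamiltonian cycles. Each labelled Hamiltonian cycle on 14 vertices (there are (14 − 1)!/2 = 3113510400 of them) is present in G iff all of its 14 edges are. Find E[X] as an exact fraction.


K_14 has (14 − 1)!/2 = 3113510400 labelled Hamiltonian cycles.
For each such Hamiltonian cycle H, let X_H = 1 if all 14 edges of H are present in G. Then P[X_H = 1] = p^{14} = (3/7)^{14} = 4782969/678223072849.
Summing the indicators: E[X] = Σ_H E[X_H] = 3113510400 · p^{14} = 3113510400 · 4782969/678223072849 = 2127403389196800/96889010407.
Numerically: E[X] ≈ 2.196e+04.

E[X] = 3113510400 · (3/7)^{14} = 2127403389196800/96889010407 ≈ 2.196e+04.


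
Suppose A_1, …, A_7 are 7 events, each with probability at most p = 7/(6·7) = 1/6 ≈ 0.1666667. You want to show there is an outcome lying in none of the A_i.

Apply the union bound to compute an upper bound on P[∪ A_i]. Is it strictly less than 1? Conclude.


Union bound: P[∪_{i=1}^{7} A_i] ≤ Σ_i P[A_i] ≤ 7·p = 7·(1/6) = 7/6.
Numerically: 7/6 ≈ 1.1666667.
Is 7/6 < 1? NO.
Since the bound 7/6 is ≥ 1, the union bound is uninformative here; it does NOT by itself certify existence.

7·p = 7/6 ≈ 1.1666667; existence NOT certified by the union bound.


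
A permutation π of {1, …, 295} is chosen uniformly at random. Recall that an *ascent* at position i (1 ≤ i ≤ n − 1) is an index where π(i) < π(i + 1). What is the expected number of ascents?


Write X = Σ X_I over i = 1, …, 294, with X_I the indicator of one ascent.
There are 294 indicators.
For each fixed i, the pair (π(i), π(i+1)) is a uniformly random ordered pair of distinct values from {1, …, 295}; by symmetry P[π(i) < π(i+1)] = 1/2.
By linearity: E[X] = 294 · (1/2) = (295 − 1) · (1/2) = 147 ≈ 147.000000.

E[X] = 147 = 147.000000.


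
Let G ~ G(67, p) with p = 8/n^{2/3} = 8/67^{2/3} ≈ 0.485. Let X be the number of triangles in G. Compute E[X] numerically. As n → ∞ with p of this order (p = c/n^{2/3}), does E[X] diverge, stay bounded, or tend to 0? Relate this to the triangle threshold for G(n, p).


Number of potential triangles: C(67, 3) = 47905.
Each occurs with probability p³ ≈ (0.485)³ ≈ 1.14057e-01.
By linearity: E[X] = C(67, 3)·p³ ≈ 47905 · 1.14057e-01 ≈ 5463.881.
Since α = 2/3 < 1, p = c/n^{2/3} ≫ 1/n is above the triangle threshold p ~ 1/n. Asymptotically E[X] ~ (c³/6)·n^{3(1−α)} = (8³/6)·n^{1} → ∞; triangles are abundant w.h.p.

E[X] ≈ 5463.881; in regime p = Θ(1/n^{2/3}) E[X] diverges (above the triangle threshold p ~ 1/n).


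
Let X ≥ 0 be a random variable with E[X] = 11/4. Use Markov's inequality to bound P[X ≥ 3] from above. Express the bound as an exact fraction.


μ = E[X] = 11/4, a = 3.
Markov: P[X ≥ 3] ≤ μ/a = (11/4)/3 = 11/12.
Numerically: ≈ 0.917.
(Since a = 3 > μ = 2.750, the bound 11/12 is < 1 and informative.)

P[X ≥ 3] ≤ 11/12 ≈ 0.917.


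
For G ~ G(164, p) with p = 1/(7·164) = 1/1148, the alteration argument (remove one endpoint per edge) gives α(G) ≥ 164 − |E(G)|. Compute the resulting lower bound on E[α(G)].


E[|E(G)|] = C(164, 2)·p = 13366 · (1/1148) = 163/14.
E[α(G)] ≥ n − E[|E(G)|] = 164 − 163/14 = 2133/14.
Numerically: ≈ 152.357143.
(This is only a lower bound; the true E[α(G)] may be larger.)

E[α(G)] ≥ 2133/14 ≈ 152.357143.


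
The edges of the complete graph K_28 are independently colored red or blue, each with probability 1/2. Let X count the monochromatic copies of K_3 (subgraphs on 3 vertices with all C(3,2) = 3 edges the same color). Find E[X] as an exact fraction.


Let X = Σ_S X_S over the C(28, 3) = 3276 subsets S of size 3, where X_S = 1 if the K_3 on S is monochromatic.
For a fixed S, the K_3 on S has C(3, 2) = 3 edges. P[all 3 edges red] = (1/2)^3, and likewise for blue, so P[monochromatic] = 2·(1/2)^3 = 2^{1 − 3} = 1/4.
By linearity: E[X] = C(28, 3) · 2^{1 − 3} = 3276 · 1/4 = 819.
Numerically: E[X] ≈ 819.0000.

E[X] = C(28,3)·2^(1−C(3,2)) = 819 ≈ 819.0000.


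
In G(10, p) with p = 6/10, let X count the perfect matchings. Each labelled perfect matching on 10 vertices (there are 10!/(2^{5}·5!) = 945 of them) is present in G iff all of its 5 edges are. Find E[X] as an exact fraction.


K_10 has 10!/(2^{5}·5!) = 945 labelled perfect matchings.
For each such perfect matching H, let X_H = 1 if all 5 edges of H are present in G. Then P[X_H = 1] = p^{5} = (3/5)^{5} = 243/3125.
Summing the indicators: E[X] = Σ_H E[X_H] = 945 · p^{5} = 945 · 243/3125 = 45927/625.
Numerically: E[X] ≈ 73.48.

E[X] = 945 · (3/5)^{5} = 45927/625 ≈ 73.48.


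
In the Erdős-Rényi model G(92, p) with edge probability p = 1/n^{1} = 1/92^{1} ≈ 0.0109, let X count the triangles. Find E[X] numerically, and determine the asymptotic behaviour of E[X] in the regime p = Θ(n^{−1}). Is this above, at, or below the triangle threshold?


Number of potential triangles: C(92, 3) = 125580.
Each occurs with probability p³ ≈ (0.0109)³ ≈ 1.28421e-06.
By linearity: E[X] = C(92, 3)·p³ ≈ 125580 · 1.28421e-06 ≈ 0.161.
Here α = 1, so p = 1/n is exactly at the triangle threshold p ~ 1/n. Asymptotically E[X] → c³/6 = 1³/6 = 1/6 ≈ 0.167, a bounded constant. In this regime the triangle count is asymptotically Poisson(c³/6).

E[X] ≈ 0.161; in regime p = Θ(1/n^{1}) E[X] stays bounded (at the triangle threshold p ~ 1/n).


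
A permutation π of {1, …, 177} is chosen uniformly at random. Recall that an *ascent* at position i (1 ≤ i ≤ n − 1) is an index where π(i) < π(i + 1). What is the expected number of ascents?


Write X = Σ X_I over i = 1, …, 176, with X_I the indicator of one ascent.
There are 176 indicators.
For each fixed i, the pair (π(i), π(i+1)) is a uniformly random ordered pair of distinct values from {1, …, 177}; by symmetry P[π(i) < π(i+1)] = 1/2.
By linearity: E[X] = 176 · (1/2) = (177 − 1) · (1/2) = 88 ≈ 88.00000.

E[X] = 88 = 88.00000.


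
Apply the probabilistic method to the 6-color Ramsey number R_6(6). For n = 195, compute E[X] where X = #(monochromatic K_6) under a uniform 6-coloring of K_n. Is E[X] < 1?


E[X] = C(195, 6) · 6^{1 − 15} = 70656049360 · 6^{−14} = 70656049360/78364164096.
As a reduced fraction: E[X] = 4416003085/4897760256 ≈ 0.9016372.
Is E[X] < 1? YES.
Since E[X] < 1, there exists a 6-coloring of K_{195} with no monochromatic K_6; hence R_6(6) > 195.

E[X] = 4416003085/4897760256 ≈ 0.9016372; E[X] < 1, so R_6(6) > 195.


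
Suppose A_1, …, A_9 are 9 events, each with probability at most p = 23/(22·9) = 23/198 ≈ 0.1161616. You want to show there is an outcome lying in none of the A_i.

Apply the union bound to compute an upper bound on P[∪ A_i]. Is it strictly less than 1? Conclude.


Union bound: P[∪_{i=1}^{9} A_i] ≤ Σ_i P[A_i] ≤ 9·p = 9·(23/198) = 23/22.
Numerically: 23/22 ≈ 1.0454545.
Is 23/22 < 1? NO.
Since the bound 23/22 is ≥ 1, the union bound is uninformative here; it does NOT by itself certify existence.

9·p = 23/22 ≈ 1.0454545; existence NOT certified by the union bound.


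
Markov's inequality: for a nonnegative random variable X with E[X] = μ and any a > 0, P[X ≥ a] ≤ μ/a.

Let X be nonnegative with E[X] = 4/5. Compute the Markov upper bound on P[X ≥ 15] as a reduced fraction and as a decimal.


μ = E[X] = 4/5, a = 15.
Markov: P[X ≥ 15] ≤ μ/a = (4/5)/15 = 4/75.
Numerically: ≈ 0.05333.
(Since a = 15 > μ = 0.80000, the bound 4/75 is < 1 and informative.)

P[X ≥ 15] ≤ 4/75 ≈ 0.05333.


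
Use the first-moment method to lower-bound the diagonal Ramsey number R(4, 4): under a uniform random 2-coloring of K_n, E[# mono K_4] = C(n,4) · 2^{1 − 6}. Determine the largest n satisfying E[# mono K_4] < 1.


We need C(n, 4) · 2^{1 − 6} < 1, i.e. C(n, 4) < 2^{6 − 1} = 32.
Check values of n near the boundary:
  n = 4: C(4, 4) = 1; 1 < 32? YES
  n = 5: C(5, 4) = 5; 5 < 32? YES
  n = 6: C(6, 4) = 15; 15 < 32? YES
  n = 7: C(7, 4) = 35; 35 < 32? NO
  n = 8: C(8, 4) = 70; 70 < 32? NO
The largest n with C(n, 4) < 32 is n = 6 (where E[X] = 15/32 ≈ 0.4688). Hence R(4, 4) > 6, i.e. R(4, 4) ≥ 7.

Largest n = 6; hence R(4, 4) > 6.


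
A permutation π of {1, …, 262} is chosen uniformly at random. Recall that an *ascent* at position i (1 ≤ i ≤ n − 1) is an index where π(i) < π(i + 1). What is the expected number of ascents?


Write X = Σ X_I over i = 1, …, 261, with X_I the indicator of one ascent.
There are 261 indicators.
For each fixed i, the pair (π(i), π(i+1)) is a uniformly random ordered pair of distinct values from {1, …, 262}; by symmetry P[π(i) < π(i+1)] = 1/2.
By linearity: E[X] = 261 · (1/2) = (262 − 1) · (1/2) = 261/2 ≈ 130.500.

E[X] = 261/2 = 130.500.


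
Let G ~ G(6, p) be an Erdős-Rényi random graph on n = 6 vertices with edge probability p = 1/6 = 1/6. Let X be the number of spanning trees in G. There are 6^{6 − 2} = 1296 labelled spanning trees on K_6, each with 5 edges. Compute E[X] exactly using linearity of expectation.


K_6 has 6^{6 − 2} = 1296 labelled spanning trees.
For each such spanning tree H, let X_H = 1 if all 5 edges of H are present in G. Then P[X_H = 1] = p^{5} = (1/6)^{5} = 1/7776.
By linearity: E[X] = Σ_H E[X_H] = 1296 · p^{5} = 1296 · 1/7776 = 1/6.
Numerically: E[X] ≈ 0.16667.

E[X] = 1296 · (1/6)^{5} = 1/6 ≈ 0.16667.


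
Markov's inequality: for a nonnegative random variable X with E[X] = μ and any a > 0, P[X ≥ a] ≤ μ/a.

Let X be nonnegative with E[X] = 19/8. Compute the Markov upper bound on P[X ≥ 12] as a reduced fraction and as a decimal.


μ = E[X] = 19/8, a = 12.
Markov: P[X ≥ 12] ≤ μ/a = (19/8)/12 = 19/96.
Numerically: ≈ 0.198.
(Since a = 12 > μ = 2.375, the bound 19/96 is < 1 and informative.)

P[X ≥ 12] ≤ 19/96 ≈ 0.198.


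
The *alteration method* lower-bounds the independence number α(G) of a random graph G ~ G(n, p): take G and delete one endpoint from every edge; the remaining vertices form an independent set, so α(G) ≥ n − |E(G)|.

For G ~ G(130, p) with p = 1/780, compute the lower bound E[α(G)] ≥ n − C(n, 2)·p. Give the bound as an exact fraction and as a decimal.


E[|E(G)|] = C(130, 2)·p = 8385 · (1/780) = 43/4.
E[α(G)] ≥ n − E[|E(G)|] = 130 − 43/4 = 477/4.
Numerically: ≈ 119.250000.
(This is only a lower bound; the true E[α(G)] may be larger.)

E[α(G)] ≥ 477/4 ≈ 119.250000.


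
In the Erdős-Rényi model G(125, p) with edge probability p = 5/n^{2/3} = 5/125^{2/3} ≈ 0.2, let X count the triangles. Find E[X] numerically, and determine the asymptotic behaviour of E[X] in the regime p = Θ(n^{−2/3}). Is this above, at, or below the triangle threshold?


Number of potential triangles: C(125, 3) = 317750.
Each occurs with probability p³ ≈ (0.2)³ ≈ 8.00000e-03.
By linearity: E[X] = C(125, 3)·p³ ≈ 317750 · 8.00000e-03 ≈ 2542.000.
Since α = 2/3 < 1, p = c/n^{2/3} ≫ 1/n is above the triangle threshold p ~ 1/n. Asymptotically E[X] ~ (c³/6)·n^{3(1−α)} = (5³/6)·n^{1} → ∞; triangles are abundant w.h.p.

E[X] ≈ 2542.000; in regime p = Θ(1/n^{2/3}) E[X] diverges (above the triangle threshold p ~ 1/n).


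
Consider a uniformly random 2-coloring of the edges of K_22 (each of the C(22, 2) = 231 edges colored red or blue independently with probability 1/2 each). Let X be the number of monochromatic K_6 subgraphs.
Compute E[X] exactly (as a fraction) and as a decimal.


Let X = Σ_S X_S over the C(22, 6) = 74613 subsets S of size 6, where X_S = 1 if the K_6 on S is monochromatic.
For a fixed S, the K_6 on S has C(6, 2) = 15 edges. P[all 15 edges red] = (1/2)^15, and likewise for blue, so P[monochromatic] = 2·(1/2)^15 = 2^{1 − 15} = 1/16384.
Summing: E[X] = C(22, 6) · 2^{1 − 15} = 74613 · 1/16384 = 74613/16384.
Numerically: E[X] ≈ 4.55402.

E[X] = C(22,6)·2^(1−C(6,2)) = 74613/16384 ≈ 4.55402.


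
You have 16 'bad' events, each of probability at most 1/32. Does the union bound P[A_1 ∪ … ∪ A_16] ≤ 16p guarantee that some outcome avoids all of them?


Union bound: P[∪_{i=1}^{16} A_i] ≤ Σ_i P[A_i] ≤ 16·p = 16·(1/32) = 1/2.
Numerically: 1/2 ≈ 0.500000.
Is 1/2 < 1? YES.
Since P[∪ A_i] ≤ 1/2 < 1, the complement has P[∩ A_i^c] ≥ 1 − 1/2 = 1/2 > 0, so some outcome avoids every A_i.

16·p = 1/2 ≈ 0.500000; existence CERTIFIED by the union bound.


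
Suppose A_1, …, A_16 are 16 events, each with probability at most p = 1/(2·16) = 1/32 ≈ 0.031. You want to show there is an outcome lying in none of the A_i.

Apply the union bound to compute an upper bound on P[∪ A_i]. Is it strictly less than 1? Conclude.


Union bound: P[∪_{i=1}^{16} A_i] ≤ Σ_i P[A_i] ≤ 16·p = 16·(1/32) = 1/2.
Numerically: 1/2 ≈ 0.500.
Is 1/2 < 1? YES.
Since P[∪ A_i] ≤ 1/2 < 1, the complement has P[∩ A_i^c] ≥ 1 − 1/2 = 1/2 > 0, so some outcome avoids every A_i.

16·p = 1/2 ≈ 0.500; existence CERTIFIED by the union bound.


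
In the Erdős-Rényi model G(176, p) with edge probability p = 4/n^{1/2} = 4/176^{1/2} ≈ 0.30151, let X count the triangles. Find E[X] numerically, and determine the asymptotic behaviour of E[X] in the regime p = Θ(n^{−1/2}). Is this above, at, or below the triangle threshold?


Number of potential triangles: C(176, 3) = 893200.
Each occurs with probability p³ ≈ (0.30151)³ ≈ 2.7410122e-02.
By linearity: E[X] = C(176, 3)·p³ ≈ 893200 · 2.7410122e-02 ≈ 24482.72118.
Since α = 1/2 < 1, p = c/n^{1/2} ≫ 1/n is above the triangle threshold p ~ 1/n. Asymptotically E[X] ~ (c³/6)·n^{3(1−α)} = (4³/6)·n^{1.5} → ∞; triangles are abundant w.h.p.

E[X] ≈ 24482.72118; in regime p = Θ(1/n^{1/2}) E[X] diverges (above the triangle threshold p ~ 1/n).


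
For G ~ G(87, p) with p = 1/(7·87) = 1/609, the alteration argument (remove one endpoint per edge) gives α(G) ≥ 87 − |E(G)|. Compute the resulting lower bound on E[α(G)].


E[|E(G)|] = C(87, 2)·p = 3741 · (1/609) = 43/7.
E[α(G)] ≥ n − E[|E(G)|] = 87 − 43/7 = 566/7.
Numerically: ≈ 80.8571.
(This is only a lower bound; the true E[α(G)] may be larger.)

E[α(G)] ≥ 566/7 ≈ 80.8571.


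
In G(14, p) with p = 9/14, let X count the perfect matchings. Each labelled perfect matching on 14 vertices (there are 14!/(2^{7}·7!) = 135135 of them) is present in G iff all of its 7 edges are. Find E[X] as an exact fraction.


K_14 has 14!/(2^{7}·7!) = 135135 labelled perfect matchings.
For each such perfect matching H, let X_H = 1 if all 7 edges of H are present in G. Then P[X_H = 1] = p^{7} = (9/14)^{7} = 4782969/105413504.
Summing the indicators: E[X] = Σ_H E[X_H] = 135135 · p^{7} = 135135 · 4782969/105413504 = 92335216545/15059072.
Numerically: E[X] ≈ 6131.5.

E[X] = 135135 · (9/14)^{7} = 92335216545/15059072 ≈ 6131.5.


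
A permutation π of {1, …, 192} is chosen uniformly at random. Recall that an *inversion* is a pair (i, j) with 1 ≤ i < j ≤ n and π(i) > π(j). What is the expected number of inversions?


Write X = Σ X_I over the C(192, 2) = 18336 pairs i < j, with X_I the indicator of one inversion.
There are 18336 indicators.
For each fixed pair i < j, the values π(i) and π(j) are two distinct elements of {1, …, 192} in uniformly random order; by symmetry P[π(i) > π(j)] = 1/2.
By linearity: E[X] = 18336 · (1/2) = C(192, 2) · (1/2) = 18336/2 = 9168 ≈ 9168.000000.

E[X] = 9168 = 9168.000000.


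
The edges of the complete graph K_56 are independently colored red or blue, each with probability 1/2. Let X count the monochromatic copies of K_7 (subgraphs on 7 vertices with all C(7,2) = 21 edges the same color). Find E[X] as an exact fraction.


Let X = Σ_S X_S over the C(56, 7) = 231917400 subsets S of size 7, where X_S = 1 if the K_7 on S is monochromatic.
For a fixed S, the K_7 on S has C(7, 2) = 21 edges. P[all 21 edges red] = (1/2)^21, and likewise for blue, so P[monochromatic] = 2·(1/2)^21 = 2^{1 − 21} = 1/1048576.
By linearity: E[X] = C(56, 7) · 2^{1 − 21} = 231917400 · 1/1048576 = 28989675/131072.
Numerically: E[X] ≈ 221.173668.

E[X] = C(56,7)·2^(1−C(7,2)) = 28989675/131072 ≈ 221.173668.


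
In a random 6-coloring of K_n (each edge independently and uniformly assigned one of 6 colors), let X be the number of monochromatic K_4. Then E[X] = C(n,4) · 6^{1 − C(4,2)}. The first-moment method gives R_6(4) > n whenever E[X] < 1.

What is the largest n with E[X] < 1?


We need C(n, 4) · 6^{1 − 6} < 1, i.e. C(n, 4) < 6^{6 − 1} = 7776.
Check values of n near the boundary:
  n = 18: C(18, 4) = 3060; 3060 < 7776? YES
  n = 19: C(19, 4) = 3876; 3876 < 7776? YES
  n = 20: C(20, 4) = 4845; 4845 < 7776? YES
  n = 21: C(21, 4) = 5985; 5985 < 7776? YES
  n = 22: C(22, 4) = 7315; 7315 < 7776? YES
  n = 23: C(23, 4) = 8855; 8855 < 7776? NO
  n = 24: C(24, 4) = 10626; 10626 < 7776? NO
  n = 25: C(25, 4) = 12650; 12650 < 7776? NO
The largest n with C(n, 4) < 7776 is n = 22 (where E[X] = 7315/7776 ≈ 0.9407). Hence R_6(4) > 22, i.e. R_6(4) ≥ 23.

Largest n = 22; hence R_6(4) > 22.


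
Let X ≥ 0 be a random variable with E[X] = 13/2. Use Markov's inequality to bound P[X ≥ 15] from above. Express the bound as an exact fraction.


μ = E[X] = 13/2, a = 15.
Markov: P[X ≥ 15] ≤ μ/a = (13/2)/15 = 13/30.
Numerically: ≈ 0.43333.
(Since a = 15 > μ = 6.50000, the bound 13/30 is < 1 and informative.)

P[X ≥ 15] ≤ 13/30 ≈ 0.43333.


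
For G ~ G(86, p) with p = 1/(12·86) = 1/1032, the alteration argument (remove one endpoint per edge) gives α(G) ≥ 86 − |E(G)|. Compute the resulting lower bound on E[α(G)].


E[|E(G)|] = C(86, 2)·p = 3655 · (1/1032) = 85/24.
E[α(G)] ≥ n − E[|E(G)|] = 86 − 85/24 = 1979/24.
Numerically: ≈ 82.4583.
(This is only a lower bound; the true E[α(G)] may be larger.)

E[α(G)] ≥ 1979/24 ≈ 82.4583.


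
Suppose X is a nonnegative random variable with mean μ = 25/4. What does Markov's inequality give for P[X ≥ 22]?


μ = E[X] = 25/4, a = 22.
Markov: P[X ≥ 22] ≤ μ/a = (25/4)/22 = 25/88.
Numerically: ≈ 0.284091.
(Since a = 22 > μ = 6.250000, the bound 25/88 is < 1 and informative.)

P[X ≥ 22] ≤ 25/88 ≈ 0.284091.


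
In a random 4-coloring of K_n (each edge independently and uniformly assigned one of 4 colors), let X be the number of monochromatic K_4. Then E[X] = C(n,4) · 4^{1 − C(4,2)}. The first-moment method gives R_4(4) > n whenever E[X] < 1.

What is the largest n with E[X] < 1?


We need C(n, 4) · 4^{1 − 6} < 1, i.e. C(n, 4) < 4^{6 − 1} = 1024.
Check values of n near the boundary:
  n = 12: C(12, 4) = 495; 495 < 1024? YES
  n = 13: C(13, 4) = 715; 715 < 1024? YES
  n = 14: C(14, 4) = 1001; 1001 < 1024? YES
  n = 15: C(15, 4) = 1365; 1365 < 1024? NO
The largest n with C(n, 4) < 1024 is n = 14 (where E[X] = 1001/1024 ≈ 0.9775). Hence R_4(4) > 14, i.e. R_4(4) ≥ 15.

Largest n = 14; hence R_4(4) > 14.


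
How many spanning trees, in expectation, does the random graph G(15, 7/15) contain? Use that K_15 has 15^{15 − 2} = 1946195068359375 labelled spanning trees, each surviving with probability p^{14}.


K_15 has 15^{15 − 2} = 1946195068359375 labelled spanning trees.
For each such spanning tree H, let X_H = 1 if all 14 edges of H are present in G. Then P[X_H = 1] = p^{14} = (7/15)^{14} = 678223072849/29192926025390625.
Summing the indicators: E[X] = Σ_H E[X_H] = 1946195068359375 · p^{14} = 1946195068359375 · 678223072849/29192926025390625 = 678223072849/15.
Numerically: E[X] ≈ 4.52149e+10.

E[X] = 1946195068359375 · (7/15)^{14} = 678223072849/15 ≈ 4.52149e+10.


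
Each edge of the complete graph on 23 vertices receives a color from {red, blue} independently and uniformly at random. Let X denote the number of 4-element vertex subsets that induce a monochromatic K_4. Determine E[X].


Let X = Σ_S X_S over the C(23, 4) = 8855 subsets S of size 4, where X_S = 1 if the K_4 on S is monochromatic.
For a fixed S, the K_4 on S has C(4, 2) = 6 edges. P[all 6 edges red] = (1/2)^6, and likewise for blue, so P[monochromatic] = 2·(1/2)^6 = 2^{1 − 6} = 1/32.
By linearity of expectation: E[X] = C(23, 4) · 2^{1 − 6} = 8855 · 1/32 = 8855/32.
Numerically: E[X] ≈ 276.7188.

E[X] = C(23,4)·2^(1−C(4,2)) = 8855/32 ≈ 276.7188.


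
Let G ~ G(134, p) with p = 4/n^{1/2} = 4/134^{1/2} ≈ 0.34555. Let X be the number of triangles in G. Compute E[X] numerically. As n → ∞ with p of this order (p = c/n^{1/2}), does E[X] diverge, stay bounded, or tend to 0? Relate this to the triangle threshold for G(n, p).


Number of potential triangles: C(134, 3) = 392084.
Each occurs with probability p³ ≈ (0.34555)³ ≈ 4.1259387e-02.
By linearity: E[X] = C(134, 3)·p³ ≈ 392084 · 4.1259387e-02 ≈ 16177.14568.
Since α = 1/2 < 1, p = c/n^{1/2} ≫ 1/n is above the triangle threshold p ~ 1/n. Asymptotically E[X] ~ (c³/6)·n^{3(1−α)} = (4³/6)·n^{1.5} → ∞; triangles are abundant w.h.p.

E[X] ≈ 16177.14568; in regime p = Θ(1/n^{1/2}) E[X] diverges (above the triangle threshold p ~ 1/n).


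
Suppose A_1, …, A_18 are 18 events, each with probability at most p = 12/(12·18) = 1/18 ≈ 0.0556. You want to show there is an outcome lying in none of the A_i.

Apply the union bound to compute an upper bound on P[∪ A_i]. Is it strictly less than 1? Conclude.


Union bound: P[∪_{i=1}^{18} A_i] ≤ Σ_i P[A_i] ≤ 18·p = 18·(1/18) = 1.
Numerically: 1 ≈ 1.0000.
Is 1 < 1? NO.
Since the bound 1 is ≥ 1, the union bound is uninformative here; it does NOT by itself certify existence.

18·p = 1 ≈ 1.0000; existence NOT certified by the union bound.


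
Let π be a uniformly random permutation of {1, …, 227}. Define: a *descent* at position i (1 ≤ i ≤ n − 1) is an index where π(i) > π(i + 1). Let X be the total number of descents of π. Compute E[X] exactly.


Write X = Σ X_I over i = 1, …, 226, with X_I the indicator of one descent.
There are 226 indicators.
For each fixed i, the pair (π(i), π(i+1)) is a uniformly random ordered pair of distinct values from {1, …, 227}; by symmetry P[π(i) > π(i+1)] = 1/2.
By linearity: E[X] = 226 · (1/2) = (227 − 1) · (1/2) = 113 ≈ 113.0000.

E[X] = 113 = 113.0000.


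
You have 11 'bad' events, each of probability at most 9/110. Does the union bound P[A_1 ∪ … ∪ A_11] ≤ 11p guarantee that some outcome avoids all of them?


Union bound: P[∪_{i=1}^{11} A_i] ≤ Σ_i P[A_i] ≤ 11·p = 11·(9/110) = 9/10.
Numerically: 9/10 ≈ 0.900000.
Is 9/10 < 1? YES.
Since P[∪ A_i] ≤ 9/10 < 1, the complement has P[∩ A_i^c] ≥ 1 − 9/10 = 1/10 > 0, so some outcome avoids every A_i.

11·p = 9/10 ≈ 0.900000; existence CERTIFIED by the union bound.


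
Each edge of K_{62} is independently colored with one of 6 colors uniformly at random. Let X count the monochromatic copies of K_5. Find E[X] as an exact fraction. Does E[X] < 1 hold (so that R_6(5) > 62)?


E[X] = C(62, 5) · 6^{1 − 10} = 6471002 · 6^{−9} = 6471002/10077696.
As a reduced fraction: E[X] = 3235501/5038848 ≈ 0.64211.
Is E[X] < 1? YES.
Since E[X] < 1, there exists a 6-coloring of K_{62} with no monochromatic K_5; hence R_6(5) > 62.

E[X] = 3235501/5038848 ≈ 0.64211; E[X] < 1, so R_6(5) > 62.


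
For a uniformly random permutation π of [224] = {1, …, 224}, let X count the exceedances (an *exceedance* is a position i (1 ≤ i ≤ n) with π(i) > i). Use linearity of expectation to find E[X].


Write X = Σ_{i=1}^{224} X_i, where X_i = 1_{π(i) > i}.
For each fixed i, π(i) is uniform over {1, …, 224} (marginal of a uniform permutation), so P[π(i) > i] = (n − i)/n. Summing: Σ_{i=1}^{224} (n − i)/n = (0 + 1 + … + 223)/224 = 224(224 − 1)/(2·224) = (224 − 1)/2.
Hence E[X] = Σ_{i=1}^{224} (224 − i)/224 = 223/2 ≈ 111.500000.

E[X] = 223/2 = 111.500000.


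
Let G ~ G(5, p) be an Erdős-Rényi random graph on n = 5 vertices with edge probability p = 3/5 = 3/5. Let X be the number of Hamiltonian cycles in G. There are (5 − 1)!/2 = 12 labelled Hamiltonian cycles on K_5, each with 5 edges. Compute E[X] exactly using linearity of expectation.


K_5 has (5 − 1)!/2 = 12 labelled Hamiltonian cycles.
For each such Hamiltonian cycle H, let X_H = 1 if all 5 edges of H are present in G. Then P[X_H = 1] = p^{5} = (3/5)^{5} = 243/3125.
By linearity of expectation: E[X] = Σ_H E[X_H] = 12 · p^{5} = 12 · 243/3125 = 2916/3125.
Numerically: E[X] ≈ 0.933.

E[X] = 12 · (3/5)^{5} = 2916/3125 ≈ 0.933.


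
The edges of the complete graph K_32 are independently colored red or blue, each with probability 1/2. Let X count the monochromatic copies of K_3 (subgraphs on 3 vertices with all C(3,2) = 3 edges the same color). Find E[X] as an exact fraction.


Let X = Σ_S X_S over the C(32, 3) = 4960 subsets S of size 3, where X_S = 1 if the K_3 on S is monochromatic.
For a fixed S, the K_3 on S has C(3, 2) = 3 edges. P[all 3 edges red] = (1/2)^3, and likewise for blue, so P[monochromatic] = 2·(1/2)^3 = 2^{1 − 3} = 1/4.
By linearity: E[X] = C(32, 3) · 2^{1 − 3} = 4960 · 1/4 = 1240.
Numerically: E[X] ≈ 1240.000.

E[X] = C(32,3)·2^(1−C(3,2)) = 1240 ≈ 1240.000.


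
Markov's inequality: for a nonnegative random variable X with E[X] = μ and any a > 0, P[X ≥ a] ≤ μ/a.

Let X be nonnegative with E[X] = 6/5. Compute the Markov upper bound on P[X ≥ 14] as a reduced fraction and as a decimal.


μ = E[X] = 6/5, a = 14.
Markov: P[X ≥ 14] ≤ μ/a = (6/5)/14 = 3/35.
Numerically: ≈ 0.0857.
(Since a = 14 > μ = 1.2000, the bound 3/35 is < 1 and informative.)

P[X ≥ 14] ≤ 3/35 ≈ 0.0857.


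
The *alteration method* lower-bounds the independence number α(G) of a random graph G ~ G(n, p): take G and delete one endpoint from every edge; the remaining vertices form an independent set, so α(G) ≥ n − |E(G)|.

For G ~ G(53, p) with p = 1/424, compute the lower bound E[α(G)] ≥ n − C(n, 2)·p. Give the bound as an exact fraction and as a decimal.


E[|E(G)|] = C(53, 2)·p = 1378 · (1/424) = 13/4.
E[α(G)] ≥ n − E[|E(G)|] = 53 − 13/4 = 199/4.
Numerically: ≈ 49.750.
(This is only a lower bound; the true E[α(G)] may be larger.)

E[α(G)] ≥ 199/4 ≈ 49.750.


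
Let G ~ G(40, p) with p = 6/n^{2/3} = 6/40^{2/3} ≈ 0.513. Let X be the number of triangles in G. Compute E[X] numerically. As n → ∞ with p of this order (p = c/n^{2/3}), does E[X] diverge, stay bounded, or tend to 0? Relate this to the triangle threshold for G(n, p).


Number of potential triangles: C(40, 3) = 9880.
Each occurs with probability p³ ≈ (0.513)³ ≈ 1.35000e-01.
By linearity: E[X] = C(40, 3)·p³ ≈ 9880 · 1.35000e-01 ≈ 1333.800.
Since α = 2/3 < 1, p = c/n^{2/3} ≫ 1/n is above the triangle threshold p ~ 1/n. Asymptotically E[X] ~ (c³/6)·n^{3(1−α)} = (6³/6)·n^{1} → ∞; triangles are abundant w.h.p.

E[X] ≈ 1333.800; in regime p = Θ(1/n^{2/3}) E[X] diverges (above the triangle threshold p ~ 1/n).


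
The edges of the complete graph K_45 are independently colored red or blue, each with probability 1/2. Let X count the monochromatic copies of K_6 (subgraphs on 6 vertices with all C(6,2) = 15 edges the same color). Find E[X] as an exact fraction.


Let X = Σ_S X_S over the C(45, 6) = 8145060 subsets S of size 6, where X_S = 1 if the K_6 on S is monochromatic.
For a fixed S, the K_6 on S has C(6, 2) = 15 edges. P[all 15 edges red] = (1/2)^15, and likewise for blue, so P[monochromatic] = 2·(1/2)^15 = 2^{1 − 15} = 1/16384.
By linearity: E[X] = C(45, 6) · 2^{1 − 15} = 8145060 · 1/16384 = 2036265/4096.
Numerically: E[X] ≈ 497.1350.

E[X] = C(45,6)·2^(1−C(6,2)) = 2036265/4096 ≈ 497.1350.


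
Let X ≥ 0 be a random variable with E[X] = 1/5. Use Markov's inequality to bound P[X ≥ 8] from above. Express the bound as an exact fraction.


μ = E[X] = 1/5, a = 8.
Markov: P[X ≥ 8] ≤ μ/a = (1/5)/8 = 1/40.
Numerically: ≈ 0.025000.
(Since a = 8 > μ = 0.200000, the bound 1/40 is < 1 and informative.)

P[X ≥ 8] ≤ 1/40 ≈ 0.025000.


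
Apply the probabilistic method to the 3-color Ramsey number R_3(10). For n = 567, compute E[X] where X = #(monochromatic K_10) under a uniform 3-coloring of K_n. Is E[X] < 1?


E[X] = C(567, 10) · 3^{1 − 45} = 873787071273467749398 · 3^{−44} = 873787071273467749398/984770902183611232881.
As a reduced fraction: E[X] = 10787494707079848758/12157665459056928801 ≈ 0.887300.
Is E[X] < 1? YES.
Since E[X] < 1, there exists a 3-coloring of K_{567} with no monochromatic K_10; hence R_3(10) > 567.

E[X] = 10787494707079848758/12157665459056928801 ≈ 0.887300; E[X] < 1, so R_3(10) > 567.


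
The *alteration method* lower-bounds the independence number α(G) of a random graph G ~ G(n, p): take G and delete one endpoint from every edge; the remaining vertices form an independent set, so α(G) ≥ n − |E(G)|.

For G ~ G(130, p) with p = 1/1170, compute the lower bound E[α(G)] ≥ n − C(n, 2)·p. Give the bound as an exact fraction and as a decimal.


E[|E(G)|] = C(130, 2)·p = 8385 · (1/1170) = 43/6.
E[α(G)] ≥ n − E[|E(G)|] = 130 − 43/6 = 737/6.
Numerically: ≈ 122.833.
(This is only a lower bound; the true E[α(G)] may be larger.)

E[α(G)] ≥ 737/6 ≈ 122.833.


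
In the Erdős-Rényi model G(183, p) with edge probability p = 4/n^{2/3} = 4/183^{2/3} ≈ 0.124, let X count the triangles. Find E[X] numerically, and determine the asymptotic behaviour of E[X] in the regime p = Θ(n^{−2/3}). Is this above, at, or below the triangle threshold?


Number of potential triangles: C(183, 3) = 1004731.
Each occurs with probability p³ ≈ (0.124)³ ≈ 1.91108e-03.
By linearity: E[X] = C(183, 3)·p³ ≈ 1004731 · 1.91108e-03 ≈ 1920.117.
Since α = 2/3 < 1, p = c/n^{2/3} ≫ 1/n is above the triangle threshold p ~ 1/n. Asymptotically E[X] ~ (c³/6)·n^{3(1−α)} = (4³/6)·n^{1} → ∞; triangles are abundant w.h.p.

E[X] ≈ 1920.117; in regime p = Θ(1/n^{2/3}) E[X] diverges (above the triangle threshold p ~ 1/n).


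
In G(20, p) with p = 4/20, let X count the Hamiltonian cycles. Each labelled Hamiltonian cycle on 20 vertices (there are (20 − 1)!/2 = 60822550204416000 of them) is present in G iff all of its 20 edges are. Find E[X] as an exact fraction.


K_20 has (20 − 1)!/2 = 60822550204416000 labelled Hamiltonian cycles.
For each such Hamiltonian cycle H, let X_H = 1 if all 20 edges of H are present in G. Then P[X_H = 1] = p^{20} = (1/5)^{20} = 1/95367431640625.
By linearity: E[X] = Σ_H E[X_H] = 60822550204416000 · p^{20} = 60822550204416000 · 1/95367431640625 = 486580401635328/762939453125.
Numerically: E[X] ≈ 637.771.

E[X] = 60822550204416000 · (1/5)^{20} = 486580401635328/762939453125 ≈ 637.771.


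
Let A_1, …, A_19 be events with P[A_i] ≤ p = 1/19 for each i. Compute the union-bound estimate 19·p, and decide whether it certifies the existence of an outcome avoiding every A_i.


Union bound: P[∪_{i=1}^{19} A_i] ≤ Σ_i P[A_i] ≤ 19·p = 19·(1/19) = 1.
Numerically: 1 ≈ 1.000000.
Is 1 < 1? NO.
Since the bound 1 is ≥ 1, the union bound is uninformative here; it does NOT by itself certify existence.

19·p = 1 ≈ 1.000000; existence NOT certified by the union bound.


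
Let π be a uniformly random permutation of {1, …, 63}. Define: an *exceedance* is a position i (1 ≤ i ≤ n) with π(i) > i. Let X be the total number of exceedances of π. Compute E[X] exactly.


Write X = Σ_{i=1}^{63} X_i, where X_i = 1_{π(i) > i}.
For each fixed i, π(i) is uniform over {1, …, 63} (marginal of a uniform permutation), so P[π(i) > i] = (n − i)/n. Summing: Σ_{i=1}^{63} (n − i)/n = (0 + 1 + … + 62)/63 = 63(63 − 1)/(2·63) = (63 − 1)/2.
Hence E[X] = Σ_{i=1}^{63} (63 − i)/63 = 31 ≈ 31.000.

E[X] = 31 = 31.000.


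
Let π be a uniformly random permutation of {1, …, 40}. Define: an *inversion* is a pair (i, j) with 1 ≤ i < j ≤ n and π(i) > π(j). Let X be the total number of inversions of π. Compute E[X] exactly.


Write X = Σ X_I over the C(40, 2) = 780 pairs i < j, with X_I the indicator of one inversion.
There are 780 indicators.
For each fixed pair i < j, the values π(i) and π(j) are two distinct elements of {1, …, 40} in uniformly random order; by symmetry P[π(i) > π(j)] = 1/2.
By linearity: E[X] = 780 · (1/2) = C(40, 2) · (1/2) = 780/2 = 390 ≈ 390.000.

E[X] = 390 = 390.000.


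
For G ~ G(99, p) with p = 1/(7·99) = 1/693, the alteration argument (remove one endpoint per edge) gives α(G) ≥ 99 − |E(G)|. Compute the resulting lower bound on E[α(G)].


E[|E(G)|] = C(99, 2)·p = 4851 · (1/693) = 7.
E[α(G)] ≥ n − E[|E(G)|] = 99 − 7 = 92.
Numerically: ≈ 92.0000.
(This is only a lower bound; the true E[α(G)] may be larger.)

E[α(G)] ≥ 92 ≈ 92.0000.


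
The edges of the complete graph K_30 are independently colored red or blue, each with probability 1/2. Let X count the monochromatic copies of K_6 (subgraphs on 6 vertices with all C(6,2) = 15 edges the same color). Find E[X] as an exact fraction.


Let X = Σ_S X_S over the C(30, 6) = 593775 subsets S of size 6, where X_S = 1 if the K_6 on S is monochromatic.
For a fixed S, the K_6 on S has C(6, 2) = 15 edges. P[all 15 edges red] = (1/2)^15, and likewise for blue, so P[monochromatic] = 2·(1/2)^15 = 2^{1 − 15} = 1/16384.
Summing: E[X] = C(30, 6) · 2^{1 − 15} = 593775 · 1/16384 = 593775/16384.
Numerically: E[X] ≈ 36.241150.

E[X] = C(30,6)·2^(1−C(6,2)) = 593775/16384 ≈ 36.241150.


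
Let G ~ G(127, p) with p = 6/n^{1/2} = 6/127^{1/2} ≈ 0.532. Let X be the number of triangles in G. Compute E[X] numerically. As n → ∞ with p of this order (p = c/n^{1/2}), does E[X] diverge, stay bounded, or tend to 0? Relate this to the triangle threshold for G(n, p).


Number of potential triangles: C(127, 3) = 333375.
Each occurs with probability p³ ≈ (0.532)³ ≈ 1.50920e-01.
By linearity: E[X] = C(127, 3)·p³ ≈ 333375 · 1.50920e-01 ≈ 50313.114.
Since α = 1/2 < 1, p = c/n^{1/2} ≫ 1/n is above the triangle threshold p ~ 1/n. Asymptotically E[X] ~ (c³/6)·n^{3(1−α)} = (6³/6)·n^{1.5} → ∞; triangles are abundant w.h.p.

E[X] ≈ 50313.114; in regime p = Θ(1/n^{1/2}) E[X] diverges (above the triangle threshold p ~ 1/n).


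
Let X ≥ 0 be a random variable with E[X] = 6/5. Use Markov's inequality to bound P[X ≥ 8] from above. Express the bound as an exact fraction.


μ = E[X] = 6/5, a = 8.
Markov: P[X ≥ 8] ≤ μ/a = (6/5)/8 = 3/20.
Numerically: ≈ 0.15000.
(Since a = 8 > μ = 1.20000, the bound 3/20 is < 1 and informative.)

P[X ≥ 8] ≤ 3/20 ≈ 0.15000.


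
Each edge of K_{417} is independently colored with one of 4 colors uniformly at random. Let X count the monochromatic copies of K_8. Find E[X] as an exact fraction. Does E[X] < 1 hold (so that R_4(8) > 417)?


E[X] = C(417, 8) · 4^{1 − 28} = 21194845068522060 · 4^{−27} = 21194845068522060/18014398509481984.
As a reduced fraction: E[X] = 5298711267130515/4503599627370496 ≈ 1.176550.
Is E[X] < 1? NO.
Since E[X] ≥ 1, the first-moment bound is inconclusive at n = 417; it does NOT by itself certify R_4(8) > 417.

E[X] = 5298711267130515/4503599627370496 ≈ 1.176550; E[X] ≥ 1; first-moment method inconclusive here.


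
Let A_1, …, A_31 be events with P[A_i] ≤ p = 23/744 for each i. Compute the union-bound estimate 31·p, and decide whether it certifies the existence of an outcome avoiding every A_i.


Union bound: P[∪_{i=1}^{31} A_i] ≤ Σ_i P[A_i] ≤ 31·p = 31·(23/744) = 23/24.
Numerically: 23/24 ≈ 0.958.
Is 23/24 < 1? YES.
Since P[∪ A_i] ≤ 23/24 < 1, the complement has P[∩ A_i^c] ≥ 1 − 23/24 = 1/24 > 0, so some outcome avoids every A_i.

31·p = 23/24 ≈ 0.958; existence CERTIFIED by the union bound.


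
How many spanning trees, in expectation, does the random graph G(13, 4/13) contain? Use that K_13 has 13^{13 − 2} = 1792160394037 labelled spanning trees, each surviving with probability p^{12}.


K_13 has 13^{13 − 2} = 1792160394037 labelled spanning trees.
For each such spanning tree H, let X_H = 1 if all 12 edges of H are present in G. Then P[X_H = 1] = p^{12} = (4/13)^{12} = 16777216/23298085122481.
By linearity: E[X] = Σ_H E[X_H] = 1792160394037 · p^{12} = 1792160394037 · 16777216/23298085122481 = 16777216/13.
Numerically: E[X] ≈ 1.29e+06.

E[X] = 1792160394037 · (4/13)^{12} = 16777216/13 ≈ 1.29e+06.


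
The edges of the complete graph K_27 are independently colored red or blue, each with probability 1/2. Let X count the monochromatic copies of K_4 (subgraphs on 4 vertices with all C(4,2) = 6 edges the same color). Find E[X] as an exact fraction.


Let X = Σ_S X_S over the C(27, 4) = 17550 subsets S of size 4, where X_S = 1 if the K_4 on S is monochromatic.
For a fixed S, the K_4 on S has C(4, 2) = 6 edges. P[all 6 edges red] = (1/2)^6, and likewise for blue, so P[monochromatic] = 2·(1/2)^6 = 2^{1 − 6} = 1/32.
By linearity of expectation: E[X] = C(27, 4) · 2^{1 − 6} = 17550 · 1/32 = 8775/16.
Numerically: E[X] ≈ 548.437500.

E[X] = C(27,4)·2^(1−C(4,2)) = 8775/16 ≈ 548.437500.


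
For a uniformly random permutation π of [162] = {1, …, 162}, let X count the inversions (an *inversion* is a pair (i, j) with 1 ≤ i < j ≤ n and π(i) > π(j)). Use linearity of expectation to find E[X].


Write X = Σ X_I over the C(162, 2) = 13041 pairs i < j, with X_I the indicator of one inversion.
There are 13041 indicators.
For each fixed pair i < j, the values π(i) and π(j) are two distinct elements of {1, …, 162} in uniformly random order; by symmetry P[π(i) > π(j)] = 1/2.
By linearity: E[X] = 13041 · (1/2) = C(162, 2) · (1/2) = 13041/2 = 13041/2 ≈ 6520.500000.

E[X] = 13041/2 = 6520.500000.


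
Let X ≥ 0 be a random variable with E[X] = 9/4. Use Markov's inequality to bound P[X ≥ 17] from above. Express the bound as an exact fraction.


μ = E[X] = 9/4, a = 17.
Markov: P[X ≥ 17] ≤ μ/a = (9/4)/17 = 9/68.
Numerically: ≈ 0.1324.
(Since a = 17 > μ = 2.2500, the bound 9/68 is < 1 and informative.)

P[X ≥ 17] ≤ 9/68 ≈ 0.1324.


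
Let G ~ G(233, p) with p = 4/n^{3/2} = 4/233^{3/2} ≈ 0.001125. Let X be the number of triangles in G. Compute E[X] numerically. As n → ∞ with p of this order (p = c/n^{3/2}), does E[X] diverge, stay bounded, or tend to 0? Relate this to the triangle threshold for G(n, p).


Number of potential triangles: C(233, 3) = 2081156.
Each occurs with probability p³ ≈ (0.001125)³ ≈ 1.422585e-09.
By linearity: E[X] = C(233, 3)·p³ ≈ 2081156 · 1.422585e-09 ≈ 0.0030.
Since α = 3/2 > 1, p = c/n^{3/2} = o(1/n) is below the triangle threshold p ~ 1/n. Asymptotically E[X] ~ (c³/6)·n^{3(1−α)} = (4³/6)·n^{-1.5} → 0, so by Markov's inequality G has no triangles w.h.p.

E[X] ≈ 0.0030; in regime p = Θ(1/n^{3/2}) E[X] tends to 0 (below the triangle threshold p ~ 1/n).


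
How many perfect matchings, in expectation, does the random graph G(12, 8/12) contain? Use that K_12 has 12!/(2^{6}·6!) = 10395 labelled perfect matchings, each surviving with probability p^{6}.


K_12 has 12!/(2^{6}·6!) = 10395 labelled perfect matchings.
For each such perfect matching H, let X_H = 1 if all 6 edges of H are present in G. Then P[X_H = 1] = p^{6} = (2/3)^{6} = 64/729.
Summing the indicators: E[X] = Σ_H E[X_H] = 10395 · p^{6} = 10395 · 64/729 = 24640/27.
Numerically: E[X] ≈ 913.

E[X] = 10395 · (2/3)^{6} = 24640/27 ≈ 913.


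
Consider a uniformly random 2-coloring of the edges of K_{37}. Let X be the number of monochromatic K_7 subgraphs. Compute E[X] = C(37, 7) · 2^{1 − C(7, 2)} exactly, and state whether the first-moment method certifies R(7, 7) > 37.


E[X] = C(37, 7) · 2^{1 − 21} = 10295472 · 2^{−20} = 10295472/1048576.
As a reduced fraction: E[X] = 643467/65536 ≈ 9.818527.
Is E[X] < 1? NO.
Since E[X] ≥ 1, the first-moment bound is inconclusive at n = 37; it does NOT by itself certify R(7, 7) > 37.

E[X] = 643467/65536 ≈ 9.818527; E[X] ≥ 1; first-moment method inconclusive here.


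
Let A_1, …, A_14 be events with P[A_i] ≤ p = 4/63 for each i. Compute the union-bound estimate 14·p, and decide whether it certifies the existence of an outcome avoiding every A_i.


Union bound: P[∪_{i=1}^{14} A_i] ≤ Σ_i P[A_i] ≤ 14·p = 14·(4/63) = 8/9.
Numerically: 8/9 ≈ 0.888889.
Is 8/9 < 1? YES.
Since P[∪ A_i] ≤ 8/9 < 1, the complement has P[∩ A_i^c] ≥ 1 − 8/9 = 1/9 > 0, so some outcome avoids every A_i.

14·p = 8/9 ≈ 0.888889; existence CERTIFIED by the union bound.
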